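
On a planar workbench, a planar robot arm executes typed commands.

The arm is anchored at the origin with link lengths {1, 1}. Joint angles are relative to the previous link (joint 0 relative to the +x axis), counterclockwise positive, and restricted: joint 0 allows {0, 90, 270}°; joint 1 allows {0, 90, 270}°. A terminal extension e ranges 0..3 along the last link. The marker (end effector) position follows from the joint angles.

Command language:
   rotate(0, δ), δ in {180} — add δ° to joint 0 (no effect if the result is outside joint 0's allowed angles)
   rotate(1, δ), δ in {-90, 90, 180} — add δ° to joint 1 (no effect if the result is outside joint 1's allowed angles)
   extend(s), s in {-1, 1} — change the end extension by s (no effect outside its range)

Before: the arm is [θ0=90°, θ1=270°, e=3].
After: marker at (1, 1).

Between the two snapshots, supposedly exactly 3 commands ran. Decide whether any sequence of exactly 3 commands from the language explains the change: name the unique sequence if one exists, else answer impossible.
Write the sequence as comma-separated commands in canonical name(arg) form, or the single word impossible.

extend(-1), extend(-1), extend(-1)

start: [θ0=90°, θ1=270°, e=3]
step 1 (extend(-1)): [θ0=90°, θ1=270°, e=2]
step 2 (extend(-1)): [θ0=90°, θ1=270°, e=1]
step 3 (extend(-1)): [θ0=90°, θ1=270°, e=0]
no rival 3-sequence matches.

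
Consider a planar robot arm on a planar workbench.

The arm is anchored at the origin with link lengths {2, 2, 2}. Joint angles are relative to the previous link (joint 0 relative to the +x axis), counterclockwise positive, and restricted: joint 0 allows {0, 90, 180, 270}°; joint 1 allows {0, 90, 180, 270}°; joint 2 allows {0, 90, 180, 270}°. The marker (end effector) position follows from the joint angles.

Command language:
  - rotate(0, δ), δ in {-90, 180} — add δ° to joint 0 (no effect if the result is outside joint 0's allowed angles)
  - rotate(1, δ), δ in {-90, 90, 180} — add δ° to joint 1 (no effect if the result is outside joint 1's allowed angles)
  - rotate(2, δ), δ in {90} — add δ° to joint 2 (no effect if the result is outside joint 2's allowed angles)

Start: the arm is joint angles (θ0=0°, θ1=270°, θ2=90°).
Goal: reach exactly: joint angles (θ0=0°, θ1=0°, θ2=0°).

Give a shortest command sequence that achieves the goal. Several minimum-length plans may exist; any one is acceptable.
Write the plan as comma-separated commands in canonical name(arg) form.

initial: joint angles (θ0=0°, θ1=270°, θ2=90°)
[1] after rotate(1, 90): joint angles (θ0=0°, θ1=0°, θ2=90°)
[2] after rotate(2, 90): joint angles (θ0=0°, θ1=0°, θ2=180°)
[3] after rotate(2, 90): joint angles (θ0=0°, θ1=0°, θ2=270°)
[4] after rotate(2, 90): joint angles (θ0=0°, θ1=0°, θ2=0°)
minimal: 4 command(s), checked below 4.

rotate(1, 90), rotate(2, 90), rotate(2, 90), rotate(2, 90)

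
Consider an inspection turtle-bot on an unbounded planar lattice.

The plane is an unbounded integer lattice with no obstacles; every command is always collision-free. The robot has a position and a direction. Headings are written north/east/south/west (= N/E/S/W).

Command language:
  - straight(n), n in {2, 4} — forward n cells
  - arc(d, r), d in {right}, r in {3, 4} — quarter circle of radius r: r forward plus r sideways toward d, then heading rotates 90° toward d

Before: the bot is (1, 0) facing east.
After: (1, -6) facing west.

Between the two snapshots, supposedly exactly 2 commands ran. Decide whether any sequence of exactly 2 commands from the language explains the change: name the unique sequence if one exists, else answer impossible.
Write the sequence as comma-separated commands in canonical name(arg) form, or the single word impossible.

arc(right, 3), arc(right, 3)

key: cell and facing (now W) both changed — the 2 commands mix motion and turning
begin: (1, 0) facing east
step 1 (arc(right, 3)): (4, -3) facing south
step 2 (arc(right, 3)): (1, -6) facing west
all 16 alternatives checked — unique.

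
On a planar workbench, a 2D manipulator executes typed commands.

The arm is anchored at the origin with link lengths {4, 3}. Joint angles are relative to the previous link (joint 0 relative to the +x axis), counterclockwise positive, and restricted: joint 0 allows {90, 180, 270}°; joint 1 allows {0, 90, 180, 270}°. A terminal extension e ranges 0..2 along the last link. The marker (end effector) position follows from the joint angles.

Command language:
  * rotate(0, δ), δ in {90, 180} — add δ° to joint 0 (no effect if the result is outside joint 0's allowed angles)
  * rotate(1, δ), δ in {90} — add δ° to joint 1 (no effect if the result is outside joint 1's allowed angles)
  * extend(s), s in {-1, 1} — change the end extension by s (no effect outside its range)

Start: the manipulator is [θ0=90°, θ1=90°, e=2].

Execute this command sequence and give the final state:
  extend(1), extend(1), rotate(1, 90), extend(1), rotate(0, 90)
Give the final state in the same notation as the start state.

t0: [θ0=90°, θ1=90°, e=2]
1. extend(1) → [θ0=90°, θ1=90°, e=2]
2. extend(1) → [θ0=90°, θ1=90°, e=2]
3. rotate(1, 90) → [θ0=90°, θ1=180°, e=2]
4. extend(1) → [θ0=90°, θ1=180°, e=2]
5. rotate(0, 90) → [θ0=180°, θ1=180°, e=2]

[θ0=180°, θ1=180°, e=2]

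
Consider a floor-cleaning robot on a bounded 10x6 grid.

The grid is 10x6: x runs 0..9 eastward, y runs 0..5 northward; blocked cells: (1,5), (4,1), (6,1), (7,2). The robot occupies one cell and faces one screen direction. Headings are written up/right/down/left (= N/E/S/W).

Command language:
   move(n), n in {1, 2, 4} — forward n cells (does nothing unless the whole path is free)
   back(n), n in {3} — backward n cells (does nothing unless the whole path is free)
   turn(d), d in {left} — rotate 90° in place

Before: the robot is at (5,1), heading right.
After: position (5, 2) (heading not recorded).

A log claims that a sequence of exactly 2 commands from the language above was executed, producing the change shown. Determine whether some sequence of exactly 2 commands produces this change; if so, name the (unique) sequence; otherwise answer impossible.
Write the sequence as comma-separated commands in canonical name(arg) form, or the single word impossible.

key: order matters: swapping turn(left) and move(1) lands elsewhere
start: at (5,1), heading right
t=1 turn(left) ⇒ at (5,1), heading up
t=2 move(1) ⇒ at (5,2), heading up
no other 2-command option fits: unique.

turn(left), move(1)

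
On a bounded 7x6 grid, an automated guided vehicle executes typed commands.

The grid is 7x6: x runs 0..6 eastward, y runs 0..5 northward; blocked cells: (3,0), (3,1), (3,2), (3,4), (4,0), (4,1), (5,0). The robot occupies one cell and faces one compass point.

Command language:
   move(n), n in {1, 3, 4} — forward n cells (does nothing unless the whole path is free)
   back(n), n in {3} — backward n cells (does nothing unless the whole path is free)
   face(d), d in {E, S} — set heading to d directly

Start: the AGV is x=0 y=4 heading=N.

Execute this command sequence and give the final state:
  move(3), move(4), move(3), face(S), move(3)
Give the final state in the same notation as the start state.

initial: x=0 y=4 heading=N
t=1 move(3) ⇒ x=0 y=4 heading=N
t=2 move(4) ⇒ x=0 y=4 heading=N
t=3 move(3) ⇒ x=0 y=4 heading=N
t=4 face(S) ⇒ x=0 y=4 heading=S
t=5 move(3) ⇒ x=0 y=1 heading=S

x=0 y=1 heading=S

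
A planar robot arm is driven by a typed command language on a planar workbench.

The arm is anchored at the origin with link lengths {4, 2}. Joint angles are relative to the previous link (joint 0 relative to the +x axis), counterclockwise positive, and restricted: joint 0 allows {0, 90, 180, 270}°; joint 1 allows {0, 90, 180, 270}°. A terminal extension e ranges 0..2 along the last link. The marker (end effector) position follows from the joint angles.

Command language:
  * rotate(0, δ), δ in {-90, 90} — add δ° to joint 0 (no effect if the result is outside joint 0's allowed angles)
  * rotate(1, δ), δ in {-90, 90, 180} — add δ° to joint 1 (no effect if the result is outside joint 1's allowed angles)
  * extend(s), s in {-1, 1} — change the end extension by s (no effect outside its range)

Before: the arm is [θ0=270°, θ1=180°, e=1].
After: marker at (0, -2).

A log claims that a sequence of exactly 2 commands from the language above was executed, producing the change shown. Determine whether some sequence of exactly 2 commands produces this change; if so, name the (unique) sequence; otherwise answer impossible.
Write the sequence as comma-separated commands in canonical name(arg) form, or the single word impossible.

initial: [θ0=270°, θ1=180°, e=1]
t=1 extend(-1) ⇒ [θ0=270°, θ1=180°, e=0]
t=2 extend(-1) ⇒ [θ0=270°, θ1=180°, e=0]
uniquely the one of 49 2-step routes that fits.

extend(-1), extend(-1)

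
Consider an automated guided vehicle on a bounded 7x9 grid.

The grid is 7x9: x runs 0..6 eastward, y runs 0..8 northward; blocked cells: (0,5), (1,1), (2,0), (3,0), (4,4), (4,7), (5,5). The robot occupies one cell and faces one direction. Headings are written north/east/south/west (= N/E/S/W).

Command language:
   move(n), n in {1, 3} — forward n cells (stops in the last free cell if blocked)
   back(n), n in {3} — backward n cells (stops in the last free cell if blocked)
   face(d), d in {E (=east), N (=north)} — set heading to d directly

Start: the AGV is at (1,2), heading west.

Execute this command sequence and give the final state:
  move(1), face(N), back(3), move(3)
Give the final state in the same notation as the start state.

at (0,3), heading north

from: at (1,2), heading west
step 1 (move(1)): at (0,2), heading west
step 2 (face(N)): at (0,2), heading north
step 3 (back(3)): at (0,0), heading north
step 4 (move(3)): at (0,3), heading north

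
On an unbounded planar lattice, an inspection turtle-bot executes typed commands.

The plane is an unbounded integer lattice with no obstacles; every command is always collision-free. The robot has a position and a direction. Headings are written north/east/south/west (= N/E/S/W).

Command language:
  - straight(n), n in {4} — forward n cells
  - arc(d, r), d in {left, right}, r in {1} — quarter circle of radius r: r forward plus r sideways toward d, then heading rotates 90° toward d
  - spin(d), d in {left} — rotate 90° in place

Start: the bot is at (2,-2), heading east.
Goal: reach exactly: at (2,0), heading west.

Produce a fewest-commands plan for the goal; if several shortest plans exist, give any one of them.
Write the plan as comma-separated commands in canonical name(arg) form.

begin: at (2,-2), heading east
step 1 (arc(left, 1)): at (3,-1), heading north
step 2 (arc(left, 1)): at (2,0), heading west
minimal: 2 command(s), checked below 2.

arc(left, 1), arc(left, 1)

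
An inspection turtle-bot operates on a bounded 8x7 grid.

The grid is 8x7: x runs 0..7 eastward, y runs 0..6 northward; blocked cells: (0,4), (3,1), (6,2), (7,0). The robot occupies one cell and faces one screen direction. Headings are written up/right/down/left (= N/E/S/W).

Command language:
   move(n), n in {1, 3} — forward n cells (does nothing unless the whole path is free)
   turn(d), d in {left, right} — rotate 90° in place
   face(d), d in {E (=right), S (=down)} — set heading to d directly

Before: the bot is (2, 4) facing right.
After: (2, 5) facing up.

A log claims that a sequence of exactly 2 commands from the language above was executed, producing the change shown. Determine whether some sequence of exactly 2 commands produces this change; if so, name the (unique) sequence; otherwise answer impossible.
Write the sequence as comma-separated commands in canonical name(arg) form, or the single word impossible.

turn(left), move(1)

key: position moved to (2,5) AND the heading swung to N — translation plus rotation needed
begin: (2, 4) facing right
1. turn(left) → (2, 4) facing up
2. move(1) → (2, 5) facing up
no rival 2-sequence matches.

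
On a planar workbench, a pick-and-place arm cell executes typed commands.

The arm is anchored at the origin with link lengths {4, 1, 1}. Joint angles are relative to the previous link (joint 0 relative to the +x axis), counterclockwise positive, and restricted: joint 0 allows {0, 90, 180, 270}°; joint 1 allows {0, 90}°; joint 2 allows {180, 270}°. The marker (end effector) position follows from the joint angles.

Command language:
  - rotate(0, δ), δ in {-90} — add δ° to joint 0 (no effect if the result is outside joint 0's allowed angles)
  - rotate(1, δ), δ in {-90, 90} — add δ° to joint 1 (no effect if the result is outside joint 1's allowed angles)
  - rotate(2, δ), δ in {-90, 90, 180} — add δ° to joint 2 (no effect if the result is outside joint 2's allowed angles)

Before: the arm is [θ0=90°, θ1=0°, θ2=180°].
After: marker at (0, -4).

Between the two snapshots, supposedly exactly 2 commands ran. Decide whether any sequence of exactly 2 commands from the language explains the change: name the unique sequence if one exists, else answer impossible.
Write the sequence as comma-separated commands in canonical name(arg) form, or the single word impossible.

rotate(0, -90), rotate(0, -90)

initial: [θ0=90°, θ1=0°, θ2=180°]
step 1 (rotate(0, -90)): [θ0=0°, θ1=0°, θ2=180°]
step 2 (rotate(0, -90)): [θ0=270°, θ1=0°, θ2=180°]
uniquely the one of 36 2-step routes that fits.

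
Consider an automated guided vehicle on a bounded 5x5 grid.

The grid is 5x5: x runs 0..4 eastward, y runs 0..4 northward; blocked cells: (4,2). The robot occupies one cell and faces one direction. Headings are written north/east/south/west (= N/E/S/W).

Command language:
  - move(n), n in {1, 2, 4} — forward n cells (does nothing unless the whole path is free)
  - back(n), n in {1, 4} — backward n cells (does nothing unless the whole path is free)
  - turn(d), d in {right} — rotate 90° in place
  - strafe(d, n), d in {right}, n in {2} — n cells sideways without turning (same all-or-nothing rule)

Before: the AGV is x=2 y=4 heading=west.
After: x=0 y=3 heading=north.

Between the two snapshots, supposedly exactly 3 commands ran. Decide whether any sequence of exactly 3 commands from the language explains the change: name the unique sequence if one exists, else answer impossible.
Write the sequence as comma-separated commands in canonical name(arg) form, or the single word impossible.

move(2), turn(right), back(1)

key: position moved to (0,3) AND the heading swung to N — translation plus rotation needed
from: x=2 y=4 heading=west
t=1 move(2) ⇒ x=0 y=4 heading=west
t=2 turn(right) ⇒ x=0 y=4 heading=north
t=3 back(1) ⇒ x=0 y=3 heading=north
uniquely the one of 343 3-step routes that fits.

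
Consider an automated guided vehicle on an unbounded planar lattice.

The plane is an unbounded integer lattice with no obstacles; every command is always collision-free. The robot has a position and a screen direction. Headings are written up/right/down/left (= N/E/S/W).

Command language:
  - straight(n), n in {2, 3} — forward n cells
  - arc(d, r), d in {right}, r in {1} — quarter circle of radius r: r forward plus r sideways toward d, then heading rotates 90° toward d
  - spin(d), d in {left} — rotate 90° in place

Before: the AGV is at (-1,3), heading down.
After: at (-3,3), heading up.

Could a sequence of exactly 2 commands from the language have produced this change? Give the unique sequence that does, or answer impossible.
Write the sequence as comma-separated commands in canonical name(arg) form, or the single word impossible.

arc(right, 1), arc(right, 1)

key: cell and facing (now N) both changed — the 2 commands mix motion and turning
t0: at (-1,3), heading down
t=1 arc(right, 1) ⇒ at (-2,2), heading left
t=2 arc(right, 1) ⇒ at (-3,3), heading up
uniquely the one of 16 2-step routes that fits.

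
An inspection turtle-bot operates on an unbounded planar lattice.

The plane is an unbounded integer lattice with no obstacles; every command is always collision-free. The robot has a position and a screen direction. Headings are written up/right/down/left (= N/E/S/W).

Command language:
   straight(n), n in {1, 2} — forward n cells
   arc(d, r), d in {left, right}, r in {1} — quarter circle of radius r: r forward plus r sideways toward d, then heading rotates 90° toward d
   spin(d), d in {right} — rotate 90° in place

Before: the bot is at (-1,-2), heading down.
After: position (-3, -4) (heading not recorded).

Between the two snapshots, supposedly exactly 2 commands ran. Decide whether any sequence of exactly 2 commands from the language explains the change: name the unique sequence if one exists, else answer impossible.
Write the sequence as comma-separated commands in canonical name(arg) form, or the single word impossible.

key: order matters: swapping arc(right, 1) and arc(left, 1) lands elsewhere
start: at (-1,-2), heading down
step 1 (arc(right, 1)): at (-2,-3), heading left
step 2 (arc(left, 1)): at (-3,-4), heading down
uniquely the one of 25 2-step routes that fits.

arc(right, 1), arc(left, 1)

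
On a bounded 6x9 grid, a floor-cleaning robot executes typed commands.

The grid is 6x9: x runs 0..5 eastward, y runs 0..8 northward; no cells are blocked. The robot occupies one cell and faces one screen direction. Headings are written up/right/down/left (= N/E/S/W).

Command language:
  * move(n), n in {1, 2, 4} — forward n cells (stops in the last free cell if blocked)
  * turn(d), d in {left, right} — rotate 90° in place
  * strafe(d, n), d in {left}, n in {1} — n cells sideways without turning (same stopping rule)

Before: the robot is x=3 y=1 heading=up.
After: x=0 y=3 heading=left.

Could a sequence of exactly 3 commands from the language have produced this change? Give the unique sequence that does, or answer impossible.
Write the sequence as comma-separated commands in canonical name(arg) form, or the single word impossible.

move(2), turn(left), move(4)

key: position moved to (0,3) AND the heading swung to W — translation plus rotation needed
from: x=3 y=1 heading=up
t=1 move(2) ⇒ x=3 y=3 heading=up
t=2 turn(left) ⇒ x=3 y=3 heading=left
t=3 move(4) ⇒ x=0 y=3 heading=left
no rival 3-sequence matches.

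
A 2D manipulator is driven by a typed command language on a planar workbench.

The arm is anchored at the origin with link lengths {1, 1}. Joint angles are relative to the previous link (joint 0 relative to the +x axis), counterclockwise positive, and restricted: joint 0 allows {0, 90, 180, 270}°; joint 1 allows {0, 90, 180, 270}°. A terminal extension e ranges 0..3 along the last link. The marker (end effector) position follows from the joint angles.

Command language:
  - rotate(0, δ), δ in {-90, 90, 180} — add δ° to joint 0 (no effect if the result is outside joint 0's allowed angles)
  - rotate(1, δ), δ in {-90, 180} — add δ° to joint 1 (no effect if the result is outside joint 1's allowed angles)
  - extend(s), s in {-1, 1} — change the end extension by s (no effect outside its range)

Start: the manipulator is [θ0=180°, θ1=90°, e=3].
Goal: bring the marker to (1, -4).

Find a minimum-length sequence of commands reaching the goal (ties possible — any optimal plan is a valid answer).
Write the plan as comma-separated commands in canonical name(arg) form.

rotate(1, 180), rotate(0, 180)

start: [θ0=180°, θ1=90°, e=3]
step 1 (rotate(1, 180)): [θ0=180°, θ1=270°, e=3]
step 2 (rotate(0, 180)): [θ0=0°, θ1=270°, e=3]
minimal: 2 command(s), checked below 2.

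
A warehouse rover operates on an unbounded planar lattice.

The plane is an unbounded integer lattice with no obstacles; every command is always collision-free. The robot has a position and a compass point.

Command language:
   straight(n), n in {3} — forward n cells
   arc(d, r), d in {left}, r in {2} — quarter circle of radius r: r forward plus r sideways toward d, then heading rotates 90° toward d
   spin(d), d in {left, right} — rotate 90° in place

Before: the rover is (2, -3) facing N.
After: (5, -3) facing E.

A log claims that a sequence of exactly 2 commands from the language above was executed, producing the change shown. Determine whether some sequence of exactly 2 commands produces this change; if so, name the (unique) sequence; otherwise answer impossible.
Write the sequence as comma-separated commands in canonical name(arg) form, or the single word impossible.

spin(right), straight(3)

key: running straight(3) before spin(right) would end elsewhere — order is forced
start: (2, -3) facing N
1. spin(right) → (2, -3) facing E
2. straight(3) → (5, -3) facing E
uniquely the one of 16 2-step routes that fits.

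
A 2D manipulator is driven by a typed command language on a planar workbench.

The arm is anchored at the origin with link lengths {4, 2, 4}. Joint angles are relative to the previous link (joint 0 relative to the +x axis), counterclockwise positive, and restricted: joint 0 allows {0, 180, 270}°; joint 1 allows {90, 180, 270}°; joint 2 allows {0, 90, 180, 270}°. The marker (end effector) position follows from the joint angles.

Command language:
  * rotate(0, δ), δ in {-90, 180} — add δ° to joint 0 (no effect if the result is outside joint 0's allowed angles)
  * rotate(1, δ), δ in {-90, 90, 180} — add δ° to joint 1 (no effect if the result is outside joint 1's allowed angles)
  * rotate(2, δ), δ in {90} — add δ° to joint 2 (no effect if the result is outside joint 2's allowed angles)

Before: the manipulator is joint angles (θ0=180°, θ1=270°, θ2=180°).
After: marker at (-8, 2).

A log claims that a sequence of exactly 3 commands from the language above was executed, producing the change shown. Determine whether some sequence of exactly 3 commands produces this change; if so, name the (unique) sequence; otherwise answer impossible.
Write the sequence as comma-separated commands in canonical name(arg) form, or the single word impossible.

rotate(2, 90), rotate(2, 90), rotate(2, 90)

initial: joint angles (θ0=180°, θ1=270°, θ2=180°)
step 1 (rotate(2, 90)): joint angles (θ0=180°, θ1=270°, θ2=270°)
step 2 (rotate(2, 90)): joint angles (θ0=180°, θ1=270°, θ2=0°)
step 3 (rotate(2, 90)): joint angles (θ0=180°, θ1=270°, θ2=90°)
no other 3-command option fits: unique.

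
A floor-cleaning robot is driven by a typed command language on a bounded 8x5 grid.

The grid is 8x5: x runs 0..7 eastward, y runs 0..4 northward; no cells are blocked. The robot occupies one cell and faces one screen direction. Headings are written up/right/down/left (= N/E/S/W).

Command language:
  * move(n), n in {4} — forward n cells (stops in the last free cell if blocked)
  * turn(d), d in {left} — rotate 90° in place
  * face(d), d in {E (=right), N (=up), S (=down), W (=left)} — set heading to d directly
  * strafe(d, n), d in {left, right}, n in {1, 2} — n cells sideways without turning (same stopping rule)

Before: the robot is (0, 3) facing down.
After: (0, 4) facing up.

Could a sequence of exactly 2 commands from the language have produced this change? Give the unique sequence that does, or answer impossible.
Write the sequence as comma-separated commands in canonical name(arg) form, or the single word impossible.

key: position moved to (0,4) AND the heading swung to N — translation plus rotation needed
begin: (0, 3) facing down
t=1 face(N) ⇒ (0, 3) facing up
t=2 move(4) ⇒ (0, 4) facing up
all 100 alternatives checked — unique.

face(N), move(4)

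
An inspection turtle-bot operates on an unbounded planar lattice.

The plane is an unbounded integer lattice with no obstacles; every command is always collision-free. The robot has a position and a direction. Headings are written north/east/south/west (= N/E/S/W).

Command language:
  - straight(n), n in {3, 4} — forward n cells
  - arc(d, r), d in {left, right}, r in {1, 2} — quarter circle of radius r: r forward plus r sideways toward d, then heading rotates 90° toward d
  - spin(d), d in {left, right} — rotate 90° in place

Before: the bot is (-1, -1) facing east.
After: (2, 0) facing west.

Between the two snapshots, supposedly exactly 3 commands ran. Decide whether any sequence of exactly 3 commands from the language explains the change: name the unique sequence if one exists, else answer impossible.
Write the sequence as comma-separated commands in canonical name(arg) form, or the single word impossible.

key: cell and facing (now W) both changed — the 3 commands mix motion and turning
begin: (-1, -1) facing east
t=1 straight(4) ⇒ (3, -1) facing east
t=2 spin(left) ⇒ (3, -1) facing north
t=3 arc(left, 1) ⇒ (2, 0) facing west
all 512 alternatives checked — unique.

straight(4), spin(left), arc(left, 1)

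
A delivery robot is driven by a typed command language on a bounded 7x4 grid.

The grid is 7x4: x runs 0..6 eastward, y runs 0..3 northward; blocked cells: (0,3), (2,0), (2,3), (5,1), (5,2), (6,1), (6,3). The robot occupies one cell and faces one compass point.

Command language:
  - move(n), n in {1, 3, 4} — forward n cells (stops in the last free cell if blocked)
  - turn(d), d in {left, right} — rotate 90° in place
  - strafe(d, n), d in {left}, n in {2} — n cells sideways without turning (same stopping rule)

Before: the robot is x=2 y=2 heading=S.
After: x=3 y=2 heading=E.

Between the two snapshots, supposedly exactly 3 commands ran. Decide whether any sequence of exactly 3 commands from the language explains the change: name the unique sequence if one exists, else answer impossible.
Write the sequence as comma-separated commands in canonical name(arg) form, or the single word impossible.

key: position moved to (3,2) AND the heading swung to E — translation plus rotation needed
initial: x=2 y=2 heading=S
step 1 (turn(left)): x=2 y=2 heading=E
step 2 (strafe(left, 2)): x=2 y=2 heading=E
step 3 (move(1)): x=3 y=2 heading=E
no other 3-command option fits: unique.

turn(left), strafe(left, 2), move(1)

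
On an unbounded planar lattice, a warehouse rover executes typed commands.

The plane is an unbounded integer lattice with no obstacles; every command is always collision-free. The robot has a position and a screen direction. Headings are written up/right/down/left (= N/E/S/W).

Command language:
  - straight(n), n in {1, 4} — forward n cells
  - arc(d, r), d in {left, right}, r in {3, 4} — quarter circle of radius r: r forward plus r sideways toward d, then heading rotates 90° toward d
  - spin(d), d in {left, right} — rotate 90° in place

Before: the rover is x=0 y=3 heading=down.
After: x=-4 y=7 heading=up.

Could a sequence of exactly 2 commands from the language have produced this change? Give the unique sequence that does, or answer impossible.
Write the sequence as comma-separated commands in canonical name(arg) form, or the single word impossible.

spin(right), arc(right, 4)

key: position moved to (-4,7) AND the heading swung to N — translation plus rotation needed
t0: x=0 y=3 heading=down
step 1 (spin(right)): x=0 y=3 heading=left
step 2 (arc(right, 4)): x=-4 y=7 heading=up
no other 2-command option fits: unique.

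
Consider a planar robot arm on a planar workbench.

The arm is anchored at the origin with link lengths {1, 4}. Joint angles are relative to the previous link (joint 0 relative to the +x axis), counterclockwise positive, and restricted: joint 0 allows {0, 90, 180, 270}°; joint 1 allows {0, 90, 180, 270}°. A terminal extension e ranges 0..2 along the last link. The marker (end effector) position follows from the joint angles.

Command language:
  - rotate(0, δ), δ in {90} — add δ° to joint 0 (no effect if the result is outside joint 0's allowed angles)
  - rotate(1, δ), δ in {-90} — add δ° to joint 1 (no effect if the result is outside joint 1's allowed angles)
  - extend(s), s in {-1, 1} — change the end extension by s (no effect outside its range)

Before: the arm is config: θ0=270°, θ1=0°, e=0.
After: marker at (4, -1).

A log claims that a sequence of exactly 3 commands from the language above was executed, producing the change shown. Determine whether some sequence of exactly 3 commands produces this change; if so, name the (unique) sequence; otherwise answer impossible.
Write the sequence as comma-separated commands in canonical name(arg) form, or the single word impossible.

start: config: θ0=270°, θ1=0°, e=0
1. rotate(1, -90) → config: θ0=270°, θ1=270°, e=0
2. rotate(1, -90) → config: θ0=270°, θ1=180°, e=0
3. rotate(1, -90) → config: θ0=270°, θ1=90°, e=0
no other 3-command option fits: unique.

rotate(1, -90), rotate(1, -90), rotate(1, -90)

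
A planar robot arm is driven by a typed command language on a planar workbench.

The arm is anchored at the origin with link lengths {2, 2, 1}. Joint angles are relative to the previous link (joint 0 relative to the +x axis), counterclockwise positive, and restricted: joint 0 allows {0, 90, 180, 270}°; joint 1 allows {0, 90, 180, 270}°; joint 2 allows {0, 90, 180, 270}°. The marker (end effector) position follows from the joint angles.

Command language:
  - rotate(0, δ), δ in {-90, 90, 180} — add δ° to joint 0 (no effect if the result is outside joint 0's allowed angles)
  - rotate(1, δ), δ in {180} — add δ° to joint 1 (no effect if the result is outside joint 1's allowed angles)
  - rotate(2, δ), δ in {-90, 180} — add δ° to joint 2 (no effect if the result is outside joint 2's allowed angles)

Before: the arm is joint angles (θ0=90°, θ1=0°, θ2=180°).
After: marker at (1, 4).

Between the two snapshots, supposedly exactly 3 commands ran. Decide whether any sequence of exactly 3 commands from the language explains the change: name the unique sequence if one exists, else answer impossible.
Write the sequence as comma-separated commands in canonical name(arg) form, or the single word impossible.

t0: joint angles (θ0=90°, θ1=0°, θ2=180°)
[1] after rotate(2, -90): joint angles (θ0=90°, θ1=0°, θ2=90°)
[2] after rotate(2, -90): joint angles (θ0=90°, θ1=0°, θ2=0°)
[3] after rotate(2, -90): joint angles (θ0=90°, θ1=0°, θ2=270°)
uniquely the one of 216 3-step routes that fits.

rotate(2, -90), rotate(2, -90), rotate(2, -90)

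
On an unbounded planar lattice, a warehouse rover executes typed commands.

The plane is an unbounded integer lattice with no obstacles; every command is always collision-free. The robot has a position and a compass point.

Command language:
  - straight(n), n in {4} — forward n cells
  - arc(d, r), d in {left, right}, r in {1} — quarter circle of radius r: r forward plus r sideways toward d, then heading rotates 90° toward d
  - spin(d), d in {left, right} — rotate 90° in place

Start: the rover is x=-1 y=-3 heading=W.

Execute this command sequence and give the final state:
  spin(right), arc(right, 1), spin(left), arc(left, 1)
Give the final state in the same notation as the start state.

from: x=-1 y=-3 heading=W
1. spin(right) → x=-1 y=-3 heading=N
2. arc(right, 1) → x=0 y=-2 heading=E
3. spin(left) → x=0 y=-2 heading=N
4. arc(left, 1) → x=-1 y=-1 heading=W

x=-1 y=-1 heading=W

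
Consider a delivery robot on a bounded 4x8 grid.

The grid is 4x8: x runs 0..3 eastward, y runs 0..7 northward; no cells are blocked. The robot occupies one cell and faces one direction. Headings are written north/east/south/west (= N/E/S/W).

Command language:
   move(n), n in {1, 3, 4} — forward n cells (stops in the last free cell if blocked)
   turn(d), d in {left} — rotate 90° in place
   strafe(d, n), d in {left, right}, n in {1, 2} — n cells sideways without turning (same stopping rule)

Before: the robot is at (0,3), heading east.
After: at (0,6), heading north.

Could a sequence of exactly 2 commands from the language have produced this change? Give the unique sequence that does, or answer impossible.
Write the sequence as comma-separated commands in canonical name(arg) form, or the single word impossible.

key: position moved to (0,6) AND the heading swung to N — translation plus rotation needed
from: at (0,3), heading east
t=1 turn(left) ⇒ at (0,3), heading north
t=2 move(3) ⇒ at (0,6), heading north
uniquely the one of 64 2-step routes that fits.

turn(left), move(3)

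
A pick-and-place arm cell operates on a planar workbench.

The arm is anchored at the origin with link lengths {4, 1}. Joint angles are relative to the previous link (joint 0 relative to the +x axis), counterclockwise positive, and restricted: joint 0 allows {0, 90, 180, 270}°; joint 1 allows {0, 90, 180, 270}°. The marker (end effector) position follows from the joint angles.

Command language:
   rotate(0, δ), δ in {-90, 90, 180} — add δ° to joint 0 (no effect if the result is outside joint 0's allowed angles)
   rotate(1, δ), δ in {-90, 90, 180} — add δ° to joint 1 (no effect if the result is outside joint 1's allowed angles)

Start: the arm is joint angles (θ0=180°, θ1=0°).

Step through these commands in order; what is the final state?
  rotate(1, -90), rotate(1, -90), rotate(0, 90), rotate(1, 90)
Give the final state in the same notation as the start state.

joint angles (θ0=270°, θ1=270°)

t0: joint angles (θ0=180°, θ1=0°)
1. rotate(1, -90) → joint angles (θ0=180°, θ1=270°)
2. rotate(1, -90) → joint angles (θ0=180°, θ1=180°)
3. rotate(0, 90) → joint angles (θ0=270°, θ1=180°)
4. rotate(1, 90) → joint angles (θ0=270°, θ1=270°)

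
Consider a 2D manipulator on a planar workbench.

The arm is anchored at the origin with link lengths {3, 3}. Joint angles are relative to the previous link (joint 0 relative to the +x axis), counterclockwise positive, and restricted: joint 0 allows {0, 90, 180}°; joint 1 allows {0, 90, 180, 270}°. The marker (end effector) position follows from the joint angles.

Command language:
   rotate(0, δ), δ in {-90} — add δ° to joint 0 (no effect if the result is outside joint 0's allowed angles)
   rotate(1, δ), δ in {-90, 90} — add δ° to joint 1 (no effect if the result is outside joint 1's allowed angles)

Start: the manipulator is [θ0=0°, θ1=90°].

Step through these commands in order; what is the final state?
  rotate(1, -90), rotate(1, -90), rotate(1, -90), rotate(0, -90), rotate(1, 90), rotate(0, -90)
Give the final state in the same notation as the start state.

[θ0=0°, θ1=270°]

start: [θ0=0°, θ1=90°]
1. rotate(1, -90) → [θ0=0°, θ1=0°]
2. rotate(1, -90) → [θ0=0°, θ1=270°]
3. rotate(1, -90) → [θ0=0°, θ1=180°]
4. rotate(0, -90) → [θ0=0°, θ1=180°]
5. rotate(1, 90) → [θ0=0°, θ1=270°]
6. rotate(0, -90) → [θ0=0°, θ1=270°]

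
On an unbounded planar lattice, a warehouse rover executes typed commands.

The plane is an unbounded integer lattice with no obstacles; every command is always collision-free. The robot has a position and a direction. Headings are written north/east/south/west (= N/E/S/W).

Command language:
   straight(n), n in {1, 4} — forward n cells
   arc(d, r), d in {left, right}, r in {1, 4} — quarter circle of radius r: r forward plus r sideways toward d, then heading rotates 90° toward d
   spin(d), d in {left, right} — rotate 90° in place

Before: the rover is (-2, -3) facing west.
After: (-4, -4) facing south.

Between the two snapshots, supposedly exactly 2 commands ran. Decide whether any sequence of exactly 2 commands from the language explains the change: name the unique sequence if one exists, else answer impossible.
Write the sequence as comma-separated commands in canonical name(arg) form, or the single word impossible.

key: position moved to (-4,-4) AND the heading swung to S — translation plus rotation needed
begin: (-2, -3) facing west
1. straight(1) → (-3, -3) facing west
2. arc(left, 1) → (-4, -4) facing south
no rival 2-sequence matches.

straight(1), arc(left, 1)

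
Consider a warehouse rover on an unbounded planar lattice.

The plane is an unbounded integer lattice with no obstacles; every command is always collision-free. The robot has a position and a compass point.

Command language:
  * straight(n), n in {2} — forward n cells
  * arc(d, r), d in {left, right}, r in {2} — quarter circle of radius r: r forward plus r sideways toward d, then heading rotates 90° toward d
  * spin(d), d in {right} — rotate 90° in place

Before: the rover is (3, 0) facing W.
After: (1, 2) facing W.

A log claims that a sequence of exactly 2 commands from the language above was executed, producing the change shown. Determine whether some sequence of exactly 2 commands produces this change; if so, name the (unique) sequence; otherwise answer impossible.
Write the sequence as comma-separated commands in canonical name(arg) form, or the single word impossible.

key: heading stays W — rotations cancel among the 2 commands
t0: (3, 0) facing W
step 1 (spin(right)): (3, 0) facing N
step 2 (arc(left, 2)): (1, 2) facing W
uniquely the one of 16 2-step routes that fits.

spin(right), arc(left, 2)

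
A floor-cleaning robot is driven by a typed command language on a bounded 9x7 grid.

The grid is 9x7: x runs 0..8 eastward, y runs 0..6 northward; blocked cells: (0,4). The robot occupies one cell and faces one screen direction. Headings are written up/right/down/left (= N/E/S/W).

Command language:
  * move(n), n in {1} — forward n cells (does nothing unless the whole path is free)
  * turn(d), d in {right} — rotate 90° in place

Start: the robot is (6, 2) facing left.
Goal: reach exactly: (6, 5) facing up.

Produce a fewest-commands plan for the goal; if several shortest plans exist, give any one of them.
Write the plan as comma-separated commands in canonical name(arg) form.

initial: (6, 2) facing left
t=1 turn(right) ⇒ (6, 2) facing up
t=2 move(1) ⇒ (6, 3) facing up
t=3 move(1) ⇒ (6, 4) facing up
t=4 move(1) ⇒ (6, 5) facing up
minimal: 4 command(s), checked below 4.

turn(right), move(1), move(1), move(1)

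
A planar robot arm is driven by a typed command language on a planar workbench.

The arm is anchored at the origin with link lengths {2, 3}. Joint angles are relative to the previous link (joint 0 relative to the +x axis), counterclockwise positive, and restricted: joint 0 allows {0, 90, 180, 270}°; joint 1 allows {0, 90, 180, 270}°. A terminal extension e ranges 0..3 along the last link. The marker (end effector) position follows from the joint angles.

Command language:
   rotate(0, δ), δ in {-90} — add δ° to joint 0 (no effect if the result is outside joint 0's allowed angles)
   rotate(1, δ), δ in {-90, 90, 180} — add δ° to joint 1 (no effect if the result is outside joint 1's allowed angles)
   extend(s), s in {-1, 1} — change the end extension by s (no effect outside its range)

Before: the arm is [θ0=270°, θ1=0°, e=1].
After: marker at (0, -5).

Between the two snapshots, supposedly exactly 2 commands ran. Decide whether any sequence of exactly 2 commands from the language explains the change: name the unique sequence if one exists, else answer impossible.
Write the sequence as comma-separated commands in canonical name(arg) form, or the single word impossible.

from: [θ0=270°, θ1=0°, e=1]
t=1 extend(-1) ⇒ [θ0=270°, θ1=0°, e=0]
t=2 extend(-1) ⇒ [θ0=270°, θ1=0°, e=0]
all 36 alternatives checked — unique.

extend(-1), extend(-1)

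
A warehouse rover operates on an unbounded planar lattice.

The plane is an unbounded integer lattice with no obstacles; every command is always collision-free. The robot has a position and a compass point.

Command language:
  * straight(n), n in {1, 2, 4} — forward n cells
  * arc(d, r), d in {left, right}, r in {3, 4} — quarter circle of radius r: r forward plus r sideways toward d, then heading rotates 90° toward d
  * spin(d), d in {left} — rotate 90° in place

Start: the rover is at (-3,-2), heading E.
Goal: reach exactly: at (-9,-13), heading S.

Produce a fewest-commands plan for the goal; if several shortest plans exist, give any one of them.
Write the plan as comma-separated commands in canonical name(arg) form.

begin: at (-3,-2), heading E
1. arc(right, 3) → at (0,-5), heading S
2. arc(right, 4) → at (-4,-9), heading W
3. straight(1) → at (-5,-9), heading W
4. arc(left, 4) → at (-9,-13), heading S
no 3-step plan works, so 4 is optimal.

arc(right, 3), arc(right, 4), straight(1), arc(left, 4)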